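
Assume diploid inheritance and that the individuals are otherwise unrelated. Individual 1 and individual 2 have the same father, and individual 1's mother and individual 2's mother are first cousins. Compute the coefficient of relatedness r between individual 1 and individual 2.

0.28125

With two independent routes of shared ancestry, r is the sum of the two contributions.
Individual 1 and individual 2 are related in two ways: half-sibs through their shared father (r = 1/4) and second cousins through their mothers (r = 1/32).
r = 1/4 + 1/32 = 0.28125.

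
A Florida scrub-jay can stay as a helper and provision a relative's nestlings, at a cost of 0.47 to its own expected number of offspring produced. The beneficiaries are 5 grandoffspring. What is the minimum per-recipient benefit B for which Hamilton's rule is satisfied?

0.376

r to a grandoffspring = 0.25 (two parent–offspring links: r = (1/2)^2 = 1/4).
Hamilton's rule with n recipients of equal r: n·r·B > C, so B > C/(n·r) = 0.47/(5·0.25) = 0.376.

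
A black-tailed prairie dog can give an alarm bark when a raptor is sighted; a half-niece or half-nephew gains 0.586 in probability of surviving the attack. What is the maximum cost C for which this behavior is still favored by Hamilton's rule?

0.07325

r to a half-niece or half-nephew = 1/8 (half-aunt/uncle↔niece/nephew: one path of length 3: r = (1/2)^3 = 1/8).
Hamilton's rule: n·r·B > C, so the trait is favored while C < n·r·B = 1·0.125·0.586 = 0.07325.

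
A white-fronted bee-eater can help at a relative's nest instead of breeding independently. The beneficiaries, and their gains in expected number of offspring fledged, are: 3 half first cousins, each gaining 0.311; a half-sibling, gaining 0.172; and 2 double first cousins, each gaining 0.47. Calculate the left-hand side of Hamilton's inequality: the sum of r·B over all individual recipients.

r to a half first cousin = 1/16 (half first cousins share one grandparent — one path of length 4: r = (1/2)^4 = 1/16).
r to a half-sibling = 0.25 (half-sibs share one parent — one path of length 2: r = (1/2)^2 = 1/4).
r to a double first cousin = 1/4 (double first cousins share both grandparent pairs — four paths of length 4: r = 4·(1/2)^4 = 1/4).
Summing one r·B term per recipient: 3·0.0625·0.311 + 1·0.25·0.172 + 2·0.25·0.47 = 0.3363125.

0.3363125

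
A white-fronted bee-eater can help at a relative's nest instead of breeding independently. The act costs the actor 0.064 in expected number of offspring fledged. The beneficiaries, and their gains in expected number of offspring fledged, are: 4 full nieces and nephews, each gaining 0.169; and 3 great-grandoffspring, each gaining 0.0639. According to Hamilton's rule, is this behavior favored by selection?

Yes

Hamilton's rule: the trait is favored when the sum of r·B over every recipient exceeds the actor's cost C.
r to a full niece or nephew = 1/4 (full aunt/uncle↔niece/nephew: two paths of length 3 through the shared grandparent pair: r = 2·(1/2)^3 = 1/4).
r to a great-grandoffspring = 0.125 (three parent–offspring links: r = (1/2)^3 = 1/8).
Summing one r·B term per recipient: 4·0.25·0.169 + 3·0.125·0.0639 = 0.1929625.
0.1929625 > 0.064: the indirect benefit exceeds the cost.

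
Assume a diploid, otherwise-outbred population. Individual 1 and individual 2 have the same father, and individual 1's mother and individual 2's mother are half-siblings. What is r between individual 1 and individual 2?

Relatedness sums over independent paths through distinct common ancestors.
Individual 1 and individual 2 are related in two ways: half-sibs through their shared father (r = 1/4) and half first cousins through their mothers (r = 1/16).
r = 1/4 + 1/16 = 0.3125.

0.3125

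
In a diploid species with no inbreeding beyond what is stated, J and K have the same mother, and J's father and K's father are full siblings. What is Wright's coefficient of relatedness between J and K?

0.375

Relatedness sums over independent paths through distinct common ancestors.
J and K are related in two ways: half-sibs through their shared mother (r = 1/4) and first cousins through their fathers (r = 1/8).
r = 1/4 + 1/8 = 0.375.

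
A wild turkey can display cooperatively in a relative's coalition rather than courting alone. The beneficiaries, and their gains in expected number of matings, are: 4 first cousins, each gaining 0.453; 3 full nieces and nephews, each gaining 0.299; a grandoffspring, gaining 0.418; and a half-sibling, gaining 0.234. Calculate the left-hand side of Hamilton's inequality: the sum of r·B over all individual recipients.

r to a first cousin = 0.125 (first cousins share one grandparent pair — two paths of length 4: r = 2·(1/2)^4 = 1/8).
r to a full niece or nephew = 1/4 (full aunt/uncle↔niece/nephew: two paths of length 3 through the shared grandparent pair: r = 2·(1/2)^3 = 1/4).
r to a grandoffspring = 0.25 (two parent–offspring links: r = (1/2)^2 = 1/4).
r to a half-sibling = 1/4 (half-sibs share one parent — one path of length 2: r = (1/2)^2 = 1/4).
Summing one r·B term per recipient: 4·0.125·0.453 + 3·0.25·0.299 + 1·0.25·0.418 + 1·0.25·0.234 = 0.61375.

0.61375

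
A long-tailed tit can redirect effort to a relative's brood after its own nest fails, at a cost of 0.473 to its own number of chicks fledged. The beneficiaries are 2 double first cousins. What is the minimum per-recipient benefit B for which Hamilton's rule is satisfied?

r to a double first cousin = 0.25 (double first cousins share both grandparent pairs — four paths of length 4: r = 4·(1/2)^4 = 1/4).
Hamilton's rule with n recipients of equal r: n·r·B > C, so B > C/(n·r) = 0.473/(2·0.25) = 0.946.

0.946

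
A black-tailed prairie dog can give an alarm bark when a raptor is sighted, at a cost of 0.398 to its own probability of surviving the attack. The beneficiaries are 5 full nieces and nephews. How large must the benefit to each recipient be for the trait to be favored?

r to a full niece or nephew = 1/4 (full aunt/uncle↔niece/nephew: two paths of length 3 through the shared grandparent pair: r = 2·(1/2)^3 = 1/4).
Hamilton's rule with n recipients of equal r: n·r·B > C, so B > C/(n·r) = 0.398/(5·0.25) = 0.3184.

0.3184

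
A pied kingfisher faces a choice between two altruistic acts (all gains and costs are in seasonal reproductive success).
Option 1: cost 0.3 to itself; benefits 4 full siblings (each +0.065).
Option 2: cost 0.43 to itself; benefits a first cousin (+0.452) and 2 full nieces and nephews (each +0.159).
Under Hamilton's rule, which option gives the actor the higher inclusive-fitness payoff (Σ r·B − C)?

Option 1: r to a full sibling = 0.5.
Option 1: Σ r·B − C = (4·0.5·0.065) − 0.3 = -0.17.
Option 2: r to a first cousin = 0.125.
Option 2: r to a full niece or nephew = 0.25.
Option 2: Σ r·B − C = (1·0.125·0.452 + 2·0.25·0.159) − 0.43 = -0.294.
Option 1 has the higher net inclusive-fitness payoff.

Option 1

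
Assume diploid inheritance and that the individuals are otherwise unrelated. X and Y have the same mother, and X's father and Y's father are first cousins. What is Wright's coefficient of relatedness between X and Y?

0.28125

Independent pedigree routes through distinct common ancestors add.
X and Y are related in two ways: half-sibs through their shared mother (r = 1/4) and second cousins through their fathers (r = 1/32).
r = 1/4 + 1/32 = 0.28125.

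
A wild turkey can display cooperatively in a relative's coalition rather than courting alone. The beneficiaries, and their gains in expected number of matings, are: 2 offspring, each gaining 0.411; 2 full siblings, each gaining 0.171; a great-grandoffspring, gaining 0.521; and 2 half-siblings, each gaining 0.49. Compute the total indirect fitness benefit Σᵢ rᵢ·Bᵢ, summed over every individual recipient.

0.892125

r to an offspring = 0.5 (one parent–offspring link: r = (1/2)^1 = 1/2).
r to a full sibling = 1/2 (full sibs share both parents — two paths of length 2: r = 2·(1/2)^2 = 1/2).
r to a great-grandoffspring = 1/8 (three parent–offspring links: r = (1/2)^3 = 1/8).
r to a half-sibling = 0.25 (half-sibs share one parent — one path of length 2: r = (1/2)^2 = 1/4).
Summing one r·B term per recipient: 2·0.5·0.411 + 2·0.5·0.171 + 1·0.125·0.521 + 2·0.25·0.49 = 0.892125.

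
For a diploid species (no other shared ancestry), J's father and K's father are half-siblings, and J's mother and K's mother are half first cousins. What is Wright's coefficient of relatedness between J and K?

0.078125

With two independent routes of shared ancestry, r is the sum of the two contributions.
J and K are related in two ways: half first cousins through their fathers (r = 1/16) and half second cousins through their mothers (r = 1/64).
r = 1/16 + 1/64 = 5/64 = 0.078125.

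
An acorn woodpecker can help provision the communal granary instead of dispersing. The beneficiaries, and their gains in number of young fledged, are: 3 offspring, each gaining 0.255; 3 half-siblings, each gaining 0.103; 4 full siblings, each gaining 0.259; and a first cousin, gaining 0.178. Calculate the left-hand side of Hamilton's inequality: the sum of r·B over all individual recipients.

r to an offspring = 1/2 (one parent–offspring link: r = (1/2)^1 = 1/2).
r to a half-sibling = 0.25 (half-sibs share one parent — one path of length 2: r = (1/2)^2 = 1/4).
r to a full sibling = 1/2 (full sibs share both parents — two paths of length 2: r = 2·(1/2)^2 = 1/2).
r to a first cousin = 1/8 (first cousins share one grandparent pair — two paths of length 4: r = 2·(1/2)^4 = 1/8).
Summing one r·B term per recipient: 3·0.5·0.255 + 3·0.25·0.103 + 4·0.5·0.259 + 1·0.125·0.178 = 1.

1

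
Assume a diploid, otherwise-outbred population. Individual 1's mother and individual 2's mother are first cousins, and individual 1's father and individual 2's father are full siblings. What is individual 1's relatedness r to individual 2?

Relatedness sums over independent paths through distinct common ancestors.
Individual 1 and individual 2 are related in two ways: second cousins through their mothers (r = 1/32) and first cousins through their fathers (r = 1/8).
r = 1/32 + 1/8 = 0.15625.

0.15625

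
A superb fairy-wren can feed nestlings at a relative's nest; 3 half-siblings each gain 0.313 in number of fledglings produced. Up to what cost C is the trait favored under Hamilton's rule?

0.23475

r to a half-sibling = 0.25 (half-sibs share one parent — one path of length 2: r = (1/2)^2 = 1/4).
Hamilton's rule: n·r·B > C, so the trait is favored while C < n·r·B = 3·0.25·0.313 = 0.23475.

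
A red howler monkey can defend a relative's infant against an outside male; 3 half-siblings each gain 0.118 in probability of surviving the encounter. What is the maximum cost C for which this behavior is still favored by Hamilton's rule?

r to a half-sibling = 0.25 (half-sibs share one parent — one path of length 2: r = (1/2)^2 = 1/4).
Hamilton's rule: n·r·B > C, so the trait is favored while C < n·r·B = 3·0.25·0.118 = 0.0885.

0.0885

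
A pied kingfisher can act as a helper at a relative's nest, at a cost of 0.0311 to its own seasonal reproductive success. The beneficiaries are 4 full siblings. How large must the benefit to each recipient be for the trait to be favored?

r to a full sibling = 1/2 (full sibs share both parents — two paths of length 2: r = 2·(1/2)^2 = 1/2).
Hamilton's rule with n recipients of equal r: n·r·B > C, so B > C/(n·r) = 0.0311/(4·0.5) = 0.0155.

0.0155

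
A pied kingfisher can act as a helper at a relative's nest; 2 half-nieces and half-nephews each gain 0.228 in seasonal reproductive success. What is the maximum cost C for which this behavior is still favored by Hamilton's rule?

0.057

r to a half-niece or half-nephew = 1/8 (half-aunt/uncle↔niece/nephew: one path of length 3: r = (1/2)^3 = 1/8).
Hamilton's rule: n·r·B > C, so the trait is favored while C < n·r·B = 2·0.125·0.228 = 0.057.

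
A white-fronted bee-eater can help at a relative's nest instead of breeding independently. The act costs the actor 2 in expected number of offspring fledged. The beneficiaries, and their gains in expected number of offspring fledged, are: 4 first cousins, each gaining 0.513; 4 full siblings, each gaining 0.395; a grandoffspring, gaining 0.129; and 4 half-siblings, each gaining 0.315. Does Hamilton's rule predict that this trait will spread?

No

Hamilton's rule: the trait is favored when the sum of r·B over every recipient exceeds the actor's cost C.
r to a first cousin = 0.125 (first cousins share one grandparent pair — two paths of length 4: r = 2·(1/2)^4 = 1/8).
r to a full sibling = 0.5 (full sibs share both parents — two paths of length 2: r = 2·(1/2)^2 = 1/2).
r to a grandoffspring = 1/4 (two parent–offspring links: r = (1/2)^2 = 1/4).
r to a half-sibling = 1/4 (half-sibs share one parent — one path of length 2: r = (1/2)^2 = 1/4).
Summing one r·B term per recipient: 4·0.125·0.513 + 4·0.5·0.395 + 1·0.25·0.129 + 4·0.25·0.315 = 1.39375.
1.39375 < 2: the indirect benefit is less than the cost.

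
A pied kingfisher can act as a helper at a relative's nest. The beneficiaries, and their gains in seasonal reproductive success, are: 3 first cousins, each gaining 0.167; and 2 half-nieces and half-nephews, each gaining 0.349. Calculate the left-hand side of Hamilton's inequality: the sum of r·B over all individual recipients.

0.149875

r to a first cousin = 0.125 (first cousins share one grandparent pair — two paths of length 4: r = 2·(1/2)^4 = 1/8).
r to a half-niece or half-nephew = 0.125 (half-aunt/uncle↔niece/nephew: one path of length 3: r = (1/2)^3 = 1/8).
Summing one r·B term per recipient: 3·0.125·0.167 + 2·0.125·0.349 = 0.149875.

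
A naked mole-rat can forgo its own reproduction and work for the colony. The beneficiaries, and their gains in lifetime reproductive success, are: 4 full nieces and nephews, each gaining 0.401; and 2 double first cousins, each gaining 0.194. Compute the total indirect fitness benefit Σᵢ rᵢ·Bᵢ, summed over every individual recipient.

r to a full niece or nephew = 0.25 (full aunt/uncle↔niece/nephew: two paths of length 3 through the shared grandparent pair: r = 2·(1/2)^3 = 1/4).
r to a double first cousin = 0.25 (double first cousins share both grandparent pairs — four paths of length 4: r = 4·(1/2)^4 = 1/4).
Summing one r·B term per recipient: 4·0.25·0.401 + 2·0.25·0.194 = 0.498.

0.498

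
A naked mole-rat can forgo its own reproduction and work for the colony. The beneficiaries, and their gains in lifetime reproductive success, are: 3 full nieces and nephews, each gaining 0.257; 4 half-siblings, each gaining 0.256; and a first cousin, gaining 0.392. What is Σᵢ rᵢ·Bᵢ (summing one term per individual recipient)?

0.49775

r to a full niece or nephew = 0.25 (full aunt/uncle↔niece/nephew: two paths of length 3 through the shared grandparent pair: r = 2·(1/2)^3 = 1/4).
r to a half-sibling = 1/4 (half-sibs share one parent — one path of length 2: r = (1/2)^2 = 1/4).
r to a first cousin = 1/8 (first cousins share one grandparent pair — two paths of length 4: r = 2·(1/2)^4 = 1/8).
Summing one r·B term per recipient: 3·0.25·0.257 + 4·0.25·0.256 + 1·0.125·0.392 = 0.49775.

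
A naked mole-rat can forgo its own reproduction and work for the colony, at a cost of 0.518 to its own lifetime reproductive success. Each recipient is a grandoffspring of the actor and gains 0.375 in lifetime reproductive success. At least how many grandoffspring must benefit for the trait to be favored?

6

r to a grandoffspring = 0.25 (two parent–offspring links: r = (1/2)^2 = 1/4).
Hamilton's rule: n·r·B > C  ⇒  n > C/(r·B) = 0.518/(0.25·0.375) = 5.525.
The smallest integer exceeding 5.525 is 6.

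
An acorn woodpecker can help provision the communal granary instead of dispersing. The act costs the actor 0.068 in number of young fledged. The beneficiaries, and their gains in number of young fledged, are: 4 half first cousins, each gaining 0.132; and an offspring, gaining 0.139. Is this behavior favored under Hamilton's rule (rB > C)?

Yes

Hamilton's rule: the trait is favored when the sum of r·B over every recipient exceeds the actor's cost C.
r to a half first cousin = 1/16 (half first cousins share one grandparent — one path of length 4: r = (1/2)^4 = 1/16).
r to an offspring = 0.5 (one parent–offspring link: r = (1/2)^1 = 1/2).
Summing one r·B term per recipient: 4·0.0625·0.132 + 1·0.5·0.139 = 0.1025.
0.1025 > 0.068: the indirect benefit exceeds the cost.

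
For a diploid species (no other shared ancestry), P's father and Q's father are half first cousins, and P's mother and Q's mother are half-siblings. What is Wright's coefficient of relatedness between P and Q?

0.078125

With two independent routes of shared ancestry, r is the sum of the two contributions.
P and Q are related in two ways: half second cousins through their fathers (r = 1/64) and half first cousins through their mothers (r = 1/16).
r = 1/64 + 1/16 = 5/64 = 0.078125.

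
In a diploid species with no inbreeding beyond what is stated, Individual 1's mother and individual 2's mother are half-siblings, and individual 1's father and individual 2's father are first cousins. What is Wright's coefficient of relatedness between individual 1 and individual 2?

Independent pedigree routes through distinct common ancestors add.
Individual 1 and individual 2 are related in two ways: half first cousins through their mothers (r = 1/16) and second cousins through their fathers (r = 1/32).
r = 1/16 + 1/32 = 3/32 = 0.09375.

0.09375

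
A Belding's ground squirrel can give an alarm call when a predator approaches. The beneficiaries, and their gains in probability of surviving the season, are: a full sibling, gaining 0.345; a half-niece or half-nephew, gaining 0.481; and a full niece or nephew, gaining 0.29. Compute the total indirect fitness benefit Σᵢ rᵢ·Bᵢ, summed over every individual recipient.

r to a full sibling = 0.5 (full sibs share both parents — two paths of length 2: r = 2·(1/2)^2 = 1/2).
r to a half-niece or half-nephew = 0.125 (half-aunt/uncle↔niece/nephew: one path of length 3: r = (1/2)^3 = 1/8).
r to a full niece or nephew = 0.25 (full aunt/uncle↔niece/nephew: two paths of length 3 through the shared grandparent pair: r = 2·(1/2)^3 = 1/4).
Summing one r·B term per recipient: 1·0.5·0.345 + 1·0.125·0.481 + 1·0.25·0.29 = 0.305125.

0.305125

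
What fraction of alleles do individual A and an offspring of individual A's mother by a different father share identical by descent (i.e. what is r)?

0.25

Each parent–offspring link contributes a factor of 1/2, and independent paths through distinct common ancestors add.
Half-sibs share one parent — one path of length 2: r = (1/2)^2 = 1/4.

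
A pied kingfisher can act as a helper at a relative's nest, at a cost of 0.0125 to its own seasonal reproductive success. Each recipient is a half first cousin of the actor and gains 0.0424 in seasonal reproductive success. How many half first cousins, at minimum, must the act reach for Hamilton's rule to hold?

5

r to a half first cousin = 1/16 (half first cousins share one grandparent — one path of length 4: r = (1/2)^4 = 1/16).
Hamilton's rule: n·r·B > C  ⇒  n > C/(r·B) = 0.0125/(0.0625·0.0424) = 4.717.
The smallest integer exceeding 4.717 is 5.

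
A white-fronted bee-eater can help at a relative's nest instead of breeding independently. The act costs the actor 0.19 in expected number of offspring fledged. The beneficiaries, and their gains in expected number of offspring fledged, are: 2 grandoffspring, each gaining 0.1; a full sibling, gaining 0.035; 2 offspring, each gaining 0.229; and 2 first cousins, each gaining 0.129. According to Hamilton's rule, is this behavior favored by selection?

Hamilton's rule: the trait is favored when the sum of r·B over every recipient exceeds the actor's cost C.
r to a grandoffspring = 0.25 (two parent–offspring links: r = (1/2)^2 = 1/4).
r to a full sibling = 0.5 (full sibs share both parents — two paths of length 2: r = 2·(1/2)^2 = 1/2).
r to an offspring = 1/2 (one parent–offspring link: r = (1/2)^1 = 1/2).
r to a first cousin = 0.125 (first cousins share one grandparent pair — two paths of length 4: r = 2·(1/2)^4 = 1/8).
Summing one r·B term per recipient: 2·0.25·0.1 + 1·0.5·0.035 + 2·0.5·0.229 + 2·0.125·0.129 = 0.32875.
0.32875 > 0.19: the indirect benefit exceeds the cost.

Yes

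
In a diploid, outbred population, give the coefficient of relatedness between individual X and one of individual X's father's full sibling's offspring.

Each parent–offspring link contributes a factor of 1/2, and independent paths through distinct common ancestors add.
First cousins share one grandparent pair — two paths of length 4: r = 2·(1/2)^4 = 1/8.

0.125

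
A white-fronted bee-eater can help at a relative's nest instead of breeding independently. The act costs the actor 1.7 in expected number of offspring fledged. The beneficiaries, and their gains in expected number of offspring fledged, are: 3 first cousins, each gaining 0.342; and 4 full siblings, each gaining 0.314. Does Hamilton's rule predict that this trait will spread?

Hamilton's rule: the trait is favored when the sum of r·B over every recipient exceeds the actor's cost C.
r to a first cousin = 0.125 (first cousins share one grandparent pair — two paths of length 4: r = 2·(1/2)^4 = 1/8).
r to a full sibling = 0.5 (full sibs share both parents — two paths of length 2: r = 2·(1/2)^2 = 1/2).
Summing one r·B term per recipient: 3·0.125·0.342 + 4·0.5·0.314 = 0.75625.
0.75625 < 1.7: the indirect benefit is less than the cost.

No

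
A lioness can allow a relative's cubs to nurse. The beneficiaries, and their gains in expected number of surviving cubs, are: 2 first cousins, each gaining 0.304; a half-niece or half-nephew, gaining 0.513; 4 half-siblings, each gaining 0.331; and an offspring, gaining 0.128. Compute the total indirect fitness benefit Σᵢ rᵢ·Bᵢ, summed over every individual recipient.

0.535125

r to a first cousin = 1/8 (first cousins share one grandparent pair — two paths of length 4: r = 2·(1/2)^4 = 1/8).
r to a half-niece or half-nephew = 0.125 (half-aunt/uncle↔niece/nephew: one path of length 3: r = (1/2)^3 = 1/8).
r to a half-sibling = 0.25 (half-sibs share one parent — one path of length 2: r = (1/2)^2 = 1/4).
r to an offspring = 1/2 (one parent–offspring link: r = (1/2)^1 = 1/2).
Summing one r·B term per recipient: 2·0.125·0.304 + 1·0.125·0.513 + 4·0.25·0.331 + 1·0.5·0.128 = 0.535125.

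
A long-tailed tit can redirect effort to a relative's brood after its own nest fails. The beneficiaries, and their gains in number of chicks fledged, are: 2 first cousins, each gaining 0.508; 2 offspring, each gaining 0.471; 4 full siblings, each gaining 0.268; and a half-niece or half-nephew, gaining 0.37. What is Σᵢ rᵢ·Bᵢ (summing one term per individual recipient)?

1.18025

r to a first cousin = 0.125 (first cousins share one grandparent pair — two paths of length 4: r = 2·(1/2)^4 = 1/8).
r to an offspring = 1/2 (one parent–offspring link: r = (1/2)^1 = 1/2).
r to a full sibling = 0.5 (full sibs share both parents — two paths of length 2: r = 2·(1/2)^2 = 1/2).
r to a half-niece or half-nephew = 0.125 (half-aunt/uncle↔niece/nephew: one path of length 3: r = (1/2)^3 = 1/8).
Summing one r·B term per recipient: 2·0.125·0.508 + 2·0.5·0.471 + 4·0.5·0.268 + 1·0.125·0.37 = 1.18025.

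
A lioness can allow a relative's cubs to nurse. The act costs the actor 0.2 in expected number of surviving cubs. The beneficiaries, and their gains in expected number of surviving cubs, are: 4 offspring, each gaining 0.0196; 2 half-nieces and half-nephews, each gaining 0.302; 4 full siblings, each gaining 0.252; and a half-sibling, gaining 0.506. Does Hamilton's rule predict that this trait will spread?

Hamilton's rule: the trait is favored when the sum of r·B over every recipient exceeds the actor's cost C.
r to an offspring = 1/2 (one parent–offspring link: r = (1/2)^1 = 1/2).
r to a half-niece or half-nephew = 1/8 (half-aunt/uncle↔niece/nephew: one path of length 3: r = (1/2)^3 = 1/8).
r to a full sibling = 0.5 (full sibs share both parents — two paths of length 2: r = 2·(1/2)^2 = 1/2).
r to a half-sibling = 0.25 (half-sibs share one parent — one path of length 2: r = (1/2)^2 = 1/4).
Summing one r·B term per recipient: 4·0.5·0.0196 + 2·0.125·0.302 + 4·0.5·0.252 + 1·0.25·0.506 = 0.7452.
0.7452 > 0.2: the indirect benefit exceeds the cost.

Yes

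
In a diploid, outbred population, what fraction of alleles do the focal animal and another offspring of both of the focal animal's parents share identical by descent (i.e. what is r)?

0.5

Each parent–offspring link contributes a factor of 1/2, and independent paths through distinct common ancestors add.
Full sibs share both parents — two paths of length 2: r = 2·(1/2)^2 = 1/2.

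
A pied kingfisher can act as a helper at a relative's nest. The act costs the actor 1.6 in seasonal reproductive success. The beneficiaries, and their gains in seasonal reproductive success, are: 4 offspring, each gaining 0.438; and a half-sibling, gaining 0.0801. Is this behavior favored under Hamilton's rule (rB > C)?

Hamilton's rule: the trait is favored when the sum of r·B over every recipient exceeds the actor's cost C.
r to an offspring = 0.5 (one parent–offspring link: r = (1/2)^1 = 1/2).
r to a half-sibling = 0.25 (half-sibs share one parent — one path of length 2: r = (1/2)^2 = 1/4).
Summing one r·B term per recipient: 4·0.5·0.438 + 1·0.25·0.0801 = 0.896025.
0.896025 < 1.6: the indirect benefit is less than the cost.

No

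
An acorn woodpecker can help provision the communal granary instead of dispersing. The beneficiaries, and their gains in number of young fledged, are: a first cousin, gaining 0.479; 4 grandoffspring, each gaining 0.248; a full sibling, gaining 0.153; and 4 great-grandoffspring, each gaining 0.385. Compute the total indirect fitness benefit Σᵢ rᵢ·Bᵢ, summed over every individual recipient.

r to a first cousin = 1/8 (first cousins share one grandparent pair — two paths of length 4: r = 2·(1/2)^4 = 1/8).
r to a grandoffspring = 0.25 (two parent–offspring links: r = (1/2)^2 = 1/4).
r to a full sibling = 0.5 (full sibs share both parents — two paths of length 2: r = 2·(1/2)^2 = 1/2).
r to a great-grandoffspring = 0.125 (three parent–offspring links: r = (1/2)^3 = 1/8).
Summing one r·B term per recipient: 1·0.125·0.479 + 4·0.25·0.248 + 1·0.5·0.153 + 4·0.125·0.385 = 0.576875.

0.576875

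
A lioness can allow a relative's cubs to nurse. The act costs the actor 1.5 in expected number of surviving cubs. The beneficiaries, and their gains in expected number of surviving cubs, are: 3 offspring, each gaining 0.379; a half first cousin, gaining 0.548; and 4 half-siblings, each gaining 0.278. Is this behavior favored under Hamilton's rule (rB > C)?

No

Hamilton's rule: the trait is favored when the sum of r·B over every recipient exceeds the actor's cost C.
r to an offspring = 0.5 (one parent–offspring link: r = (1/2)^1 = 1/2).
r to a half first cousin = 1/16 (half first cousins share one grandparent — one path of length 4: r = (1/2)^4 = 1/16).
r to a half-sibling = 1/4 (half-sibs share one parent — one path of length 2: r = (1/2)^2 = 1/4).
Summing one r·B term per recipient: 3·0.5·0.379 + 1·0.0625·0.548 + 4·0.25·0.278 = 0.88075.
0.88075 < 1.5: the indirect benefit is less than the cost.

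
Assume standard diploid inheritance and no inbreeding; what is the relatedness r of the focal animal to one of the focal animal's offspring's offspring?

0.25

Each parent–offspring link contributes a factor of 1/2, and independent paths through distinct common ancestors add.
Two parent–offspring links: r = (1/2)^2 = 1/4.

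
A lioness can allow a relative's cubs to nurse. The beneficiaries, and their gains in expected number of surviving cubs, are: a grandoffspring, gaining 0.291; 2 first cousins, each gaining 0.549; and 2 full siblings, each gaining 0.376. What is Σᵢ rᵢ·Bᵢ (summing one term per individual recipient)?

r to a grandoffspring = 1/4 (two parent–offspring links: r = (1/2)^2 = 1/4).
r to a first cousin = 1/8 (first cousins share one grandparent pair — two paths of length 4: r = 2·(1/2)^4 = 1/8).
r to a full sibling = 1/2 (full sibs share both parents — two paths of length 2: r = 2·(1/2)^2 = 1/2).
Summing one r·B term per recipient: 1·0.25·0.291 + 2·0.125·0.549 + 2·0.5·0.376 = 0.586.

0.586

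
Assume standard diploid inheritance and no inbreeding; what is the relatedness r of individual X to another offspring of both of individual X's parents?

0.5

Each parent–offspring link contributes a factor of 1/2, and independent paths through distinct common ancestors add.
Full sibs share both parents — two paths of length 2: r = 2·(1/2)^2 = 1/2.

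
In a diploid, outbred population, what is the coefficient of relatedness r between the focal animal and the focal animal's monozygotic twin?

1

Each parent–offspring link contributes a factor of 1/2, and independent paths through distinct common ancestors add.
Monozygotic twins share every allele identical by descent: r = 1.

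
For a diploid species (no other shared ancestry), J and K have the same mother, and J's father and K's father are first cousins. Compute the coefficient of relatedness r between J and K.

Wright's path rule: contributions from independent ancestry routes add.
J and K are related in two ways: half-sibs through their shared mother (r = 1/4) and second cousins through their fathers (r = 1/32).
r = 1/4 + 1/32 = 0.28125.

0.28125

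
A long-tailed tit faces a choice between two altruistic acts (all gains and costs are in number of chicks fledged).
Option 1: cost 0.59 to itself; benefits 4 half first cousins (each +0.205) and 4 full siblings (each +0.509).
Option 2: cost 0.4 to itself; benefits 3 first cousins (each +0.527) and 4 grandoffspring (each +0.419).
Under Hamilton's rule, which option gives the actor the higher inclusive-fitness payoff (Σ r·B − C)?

Option 1

Option 1: r to a half first cousin = 0.0625.
Option 1: r to a full sibling = 0.5.
Option 1: Σ r·B − C = (4·0.0625·0.205 + 4·0.5·0.509) − 0.59 = 0.47925.
Option 2: r to a first cousin = 0.125.
Option 2: r to a grandoffspring = 0.25.
Option 2: Σ r·B − C = (3·0.125·0.527 + 4·0.25·0.419) − 0.4 = 0.216625.
Option 1 has the higher net inclusive-fitness payoff.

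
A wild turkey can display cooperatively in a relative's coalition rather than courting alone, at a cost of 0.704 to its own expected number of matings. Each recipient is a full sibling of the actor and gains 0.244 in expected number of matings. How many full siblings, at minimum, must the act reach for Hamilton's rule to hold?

6

r to a full sibling = 0.5 (full sibs share both parents — two paths of length 2: r = 2·(1/2)^2 = 1/2).
Hamilton's rule: n·r·B > C  ⇒  n > C/(r·B) = 0.704/(0.5·0.244) = 5.77.
The smallest integer exceeding 5.77 is 6.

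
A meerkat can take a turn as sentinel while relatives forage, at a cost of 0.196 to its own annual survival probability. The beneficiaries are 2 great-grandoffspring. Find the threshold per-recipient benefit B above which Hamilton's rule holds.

0.784

r to a great-grandoffspring = 0.125 (three parent–offspring links: r = (1/2)^3 = 1/8).
Hamilton's rule with n recipients of equal r: n·r·B > C, so B > C/(n·r) = 0.196/(2·0.125) = 0.784.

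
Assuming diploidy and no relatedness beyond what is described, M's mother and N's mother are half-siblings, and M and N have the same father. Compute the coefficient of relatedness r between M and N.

Independent pedigree routes through distinct common ancestors add.
M and N are related in two ways: half first cousins through their mothers (r = 1/16) and half-sibs through their shared father (r = 1/4).
r = 1/16 + 1/4 = 0.3125.

0.3125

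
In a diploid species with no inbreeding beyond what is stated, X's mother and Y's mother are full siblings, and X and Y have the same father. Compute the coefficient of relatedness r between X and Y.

0.375

Relatedness sums over independent paths through distinct common ancestors.
X and Y are related in two ways: first cousins through their mothers (r = 1/8) and half-sibs through their shared father (r = 1/4).
r = 1/8 + 1/4 = 0.375.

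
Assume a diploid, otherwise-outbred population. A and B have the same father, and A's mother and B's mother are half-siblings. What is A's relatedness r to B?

Wright's path rule: contributions from independent ancestry routes add.
A and B are related in two ways: half-sibs through their shared father (r = 1/4) and half first cousins through their mothers (r = 1/16).
r = 1/4 + 1/16 = 5/16 = 0.3125.

0.3125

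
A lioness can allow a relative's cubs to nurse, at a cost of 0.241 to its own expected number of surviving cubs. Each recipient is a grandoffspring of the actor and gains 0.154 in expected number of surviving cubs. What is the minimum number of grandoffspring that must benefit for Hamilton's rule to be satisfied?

7

r to a grandoffspring = 1/4 (two parent–offspring links: r = (1/2)^2 = 1/4).
Hamilton's rule: n·r·B > C  ⇒  n > C/(r·B) = 0.241/(0.25·0.154) = 6.26.
The smallest integer exceeding 6.26 is 7.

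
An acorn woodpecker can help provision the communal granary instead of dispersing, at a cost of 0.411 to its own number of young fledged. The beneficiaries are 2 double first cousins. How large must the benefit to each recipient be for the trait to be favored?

r to a double first cousin = 1/4 (double first cousins share both grandparent pairs — four paths of length 4: r = 4·(1/2)^4 = 1/4).
Hamilton's rule with n recipients of equal r: n·r·B > C, so B > C/(n·r) = 0.411/(2·0.25) = 0.822.

0.822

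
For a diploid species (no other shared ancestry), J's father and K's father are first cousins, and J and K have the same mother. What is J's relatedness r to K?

With two independent routes of shared ancestry, r is the sum of the two contributions.
J and K are related in two ways: second cousins through their fathers (r = 1/32) and half-sibs through their shared mother (r = 1/4).
r = 1/32 + 1/4 = 9/32 = 0.28125.

0.28125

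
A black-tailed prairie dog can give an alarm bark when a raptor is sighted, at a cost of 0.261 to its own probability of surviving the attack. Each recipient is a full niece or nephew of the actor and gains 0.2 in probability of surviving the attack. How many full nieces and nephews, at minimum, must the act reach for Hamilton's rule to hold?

6

r to a full niece or nephew = 1/4 (full aunt/uncle↔niece/nephew: two paths of length 3 through the shared grandparent pair: r = 2·(1/2)^3 = 1/4).
Hamilton's rule: n·r·B > C  ⇒  n > C/(r·B) = 0.261/(0.25·0.2) = 5.22.
The smallest integer exceeding 5.22 is 6.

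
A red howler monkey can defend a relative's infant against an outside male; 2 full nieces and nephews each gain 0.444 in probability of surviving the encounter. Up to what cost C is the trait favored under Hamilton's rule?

0.222

r to a full niece or nephew = 0.25 (full aunt/uncle↔niece/nephew: two paths of length 3 through the shared grandparent pair: r = 2·(1/2)^3 = 1/4).
Hamilton's rule: n·r·B > C, so the trait is favored while C < n·r·B = 2·0.25·0.444 = 0.222.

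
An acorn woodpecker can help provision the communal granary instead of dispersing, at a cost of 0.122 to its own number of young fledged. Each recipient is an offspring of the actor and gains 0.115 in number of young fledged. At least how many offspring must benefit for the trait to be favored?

r to an offspring = 0.5 (one parent–offspring link: r = (1/2)^1 = 1/2).
Hamilton's rule: n·r·B > C  ⇒  n > C/(r·B) = 0.122/(0.5·0.115) = 2.122.
The smallest integer exceeding 2.122 is 3.

3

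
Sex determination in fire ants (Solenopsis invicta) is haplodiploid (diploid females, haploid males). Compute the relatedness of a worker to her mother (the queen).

One meiotic link between diploid queen and diploid daughter: r = 1/2.

0.5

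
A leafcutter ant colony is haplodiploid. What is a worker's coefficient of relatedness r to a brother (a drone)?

Her haploid brother carries none of their father's genes and a random half of their mother's genome; that half matches the maternal half of her own genome with probability 1/2: r = 1/2 · 1/2 = 1/4.

0.25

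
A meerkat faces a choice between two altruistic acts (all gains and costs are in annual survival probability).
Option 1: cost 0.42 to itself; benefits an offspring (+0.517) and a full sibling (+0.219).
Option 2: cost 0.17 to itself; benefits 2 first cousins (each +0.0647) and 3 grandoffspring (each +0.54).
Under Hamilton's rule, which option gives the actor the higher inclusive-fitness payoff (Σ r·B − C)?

Option 1: r to an offspring = 0.5.
Option 1: r to a full sibling = 0.5.
Option 1: Σ r·B − C = (1·0.5·0.517 + 1·0.5·0.219) − 0.42 = -0.052.
Option 2: r to a first cousin = 0.125.
Option 2: r to a grandoffspring = 0.25.
Option 2: Σ r·B − C = (2·0.125·0.0647 + 3·0.25·0.54) − 0.17 = 0.251175.
Option 2 has the higher net inclusive-fitness payoff.

Option 2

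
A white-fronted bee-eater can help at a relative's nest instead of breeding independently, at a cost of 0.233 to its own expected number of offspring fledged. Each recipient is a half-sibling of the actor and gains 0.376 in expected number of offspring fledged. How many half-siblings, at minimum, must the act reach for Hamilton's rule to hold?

3

r to a half-sibling = 0.25 (half-sibs share one parent — one path of length 2: r = (1/2)^2 = 1/4).
Hamilton's rule: n·r·B > C  ⇒  n > C/(r·B) = 0.233/(0.25·0.376) = 2.479.
The smallest integer exceeding 2.479 is 3.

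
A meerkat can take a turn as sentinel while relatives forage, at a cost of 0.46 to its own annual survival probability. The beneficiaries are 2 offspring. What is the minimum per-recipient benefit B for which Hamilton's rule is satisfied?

r to an offspring = 0.5 (one parent–offspring link: r = (1/2)^1 = 1/2).
Hamilton's rule with n recipients of equal r: n·r·B > C, so B > C/(n·r) = 0.46/(2·0.5) = 0.46.

0.46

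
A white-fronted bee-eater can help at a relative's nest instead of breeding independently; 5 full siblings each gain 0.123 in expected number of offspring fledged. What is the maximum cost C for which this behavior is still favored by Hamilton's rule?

0.3075

r to a full sibling = 0.5 (full sibs share both parents — two paths of length 2: r = 2·(1/2)^2 = 1/2).
Hamilton's rule: n·r·B > C, so the trait is favored while C < n·r·B = 5·0.5·0.123 = 0.3075.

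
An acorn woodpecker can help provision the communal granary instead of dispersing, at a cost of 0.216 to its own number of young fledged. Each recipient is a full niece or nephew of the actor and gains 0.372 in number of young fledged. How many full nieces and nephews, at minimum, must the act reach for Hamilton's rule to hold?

r to a full niece or nephew = 1/4 (full aunt/uncle↔niece/nephew: two paths of length 3 through the shared grandparent pair: r = 2·(1/2)^3 = 1/4).
Hamilton's rule: n·r·B > C  ⇒  n > C/(r·B) = 0.216/(0.25·0.372) = 2.323.
The smallest integer exceeding 2.323 is 3.

3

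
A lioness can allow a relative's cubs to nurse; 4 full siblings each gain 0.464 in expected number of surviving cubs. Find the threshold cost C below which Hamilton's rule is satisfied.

r to a full sibling = 0.5 (full sibs share both parents — two paths of length 2: r = 2·(1/2)^2 = 1/2).
Hamilton's rule: n·r·B > C, so the trait is favored while C < n·r·B = 4·0.5·0.464 = 0.928.

0.928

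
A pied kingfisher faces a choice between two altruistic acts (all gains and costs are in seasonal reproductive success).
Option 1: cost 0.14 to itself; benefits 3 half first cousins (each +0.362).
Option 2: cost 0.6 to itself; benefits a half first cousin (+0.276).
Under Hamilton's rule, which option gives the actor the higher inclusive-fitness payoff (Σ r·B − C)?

Option 1

Option 1: r to a half first cousin = 0.0625.
Option 1: Σ r·B − C = (3·0.0625·0.362) − 0.14 = -0.072125.
Option 2: r to a half first cousin = 0.0625.
Option 2: Σ r·B − C = (1·0.0625·0.276) − 0.6 = -0.58275.
Option 1 has the higher net inclusive-fitness payoff.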